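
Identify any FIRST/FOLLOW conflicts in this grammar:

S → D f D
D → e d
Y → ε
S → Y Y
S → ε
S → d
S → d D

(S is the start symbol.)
No FIRST/FOLLOW conflicts.

Nullable non-terminals: S, Y.
FIRST sets used below: FIRST(D) = { 'e' }, FIRST(Y) = { ε }

S: nullable alternative(s) S → Y Y, S → ε; FOLLOW(S) = { $ }
  S → D f D: FIRST \ {ε} = { 'e' } — disjoint from FOLLOW(S)
  S → Y Y: FIRST \ {ε} = { } — disjoint from FOLLOW(S)
  S → ε: FIRST \ {ε} = { } — disjoint from FOLLOW(S)
  S → d: FIRST \ {ε} = { 'd' } — disjoint from FOLLOW(S)
  S → d D: FIRST \ {ε} = { 'd' } — disjoint from FOLLOW(S)
Y has a nullable alternative but only one production, so nothing to check.

D has no nullable alternative, so no FIRST/FOLLOW check is needed there.

No FIRST/FOLLOW conflicts found.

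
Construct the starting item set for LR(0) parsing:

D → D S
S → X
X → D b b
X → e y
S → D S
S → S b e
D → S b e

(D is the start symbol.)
{ [D → . D S], [D → . S b e], [D' → . D], [S → . D S], [S → . S b e], [S → . X], [X → . D b b], [X → . e y] }

First, augment the grammar with D' → D
I₀ = CLOSURE({ [D' → . D] }):
  [D' → . D] has the dot before D: add [D → . D S], [D → . S b e]
  [D → . S b e] has the dot before S: add [S → . X], [S → . D S], [S → . S b e]
  [S → . X] has the dot before X: add [X → . D b b], [X → . e y]
No further items can be added.

I₀ = { [D → . D S], [D → . S b e], [D' → . D], [S → . D S], [S → . S b e], [S → . X], [X → . D b b], [X → . e y] }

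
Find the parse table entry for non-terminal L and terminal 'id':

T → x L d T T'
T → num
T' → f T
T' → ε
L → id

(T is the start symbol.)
To find M[L, 'id'], we find productions for L where 'id' is in the predict set (PREDICT(N → α) = (FIRST(α) \ {ε}) ∪ (FOLLOW(N) if α ⇒* ε)).

L → id: PREDICT = { 'id' }
  'id' is in predict set, so this production goes in M[L, 'id']

M[L, 'id'] = L → id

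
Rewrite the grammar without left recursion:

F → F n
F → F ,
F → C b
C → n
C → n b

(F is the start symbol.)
F → C b F'
F' → n F'
F' → , F'
F' → ε
C → n
C → n b

F is directly left-recursive. The standard transformation for
  A → A α₁ | ... | A α_m | β₁ | ... | β_n
is
  A  → β₁ A' | ... | β_n A'
  A' → α₁ A' | ... | α_m A' | ε

F → C b becomes F → C b F'
F → F n becomes F' → n F'
F → F , becomes F' → , F'
Add F' → ε

Productions for other non-terminals are unchanged:
  C → n
  C → n b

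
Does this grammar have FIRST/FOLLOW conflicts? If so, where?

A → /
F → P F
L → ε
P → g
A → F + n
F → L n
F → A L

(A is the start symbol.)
A FIRST/FOLLOW conflict occurs when a non-terminal N has a nullable alternative N → β (β ⇒* ε) and another alternative N → α with FIRST(α) ∩ FOLLOW(N) ≠ ∅: on such a lookahead the parser cannot decide between expanding α and letting N vanish via β.

Nullable non-terminals: L.
L has a nullable alternative but only one production, so nothing to check.

A, F, P have no nullable alternative, so no FIRST/FOLLOW check is needed there.

No FIRST/FOLLOW conflicts found.

Answer: No FIRST/FOLLOW conflicts.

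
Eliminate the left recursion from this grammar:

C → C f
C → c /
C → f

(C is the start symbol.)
C → c / C'
C → f C'
C' → f C'
C' → ε

C is directly left-recursive. The standard transformation for
  A → A α₁ | ... | A α_m | β₁ | ... | β_n
is
  A  → β₁ A' | ... | β_n A'
  A' → α₁ A' | ... | α_m A' | ε

C → c / becomes C → c / C'
C → f becomes C → f C'
C → C f becomes C' → f C'
Add C' → ε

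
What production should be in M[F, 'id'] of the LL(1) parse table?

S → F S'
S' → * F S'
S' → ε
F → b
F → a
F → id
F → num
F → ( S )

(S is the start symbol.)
To find M[F, 'id'], we find productions for F where 'id' is in the predict set (PREDICT(N → α) = (FIRST(α) \ {ε}) ∪ (FOLLOW(N) if α ⇒* ε)).

F → b: PREDICT = { 'b' }
F → a: PREDICT = { 'a' }
F → id: PREDICT = { 'id' }
  'id' is in predict set, so this production goes in M[F, 'id']
F → num: PREDICT = { 'num' }
F → ( S ): PREDICT = { '(' }

M[F, 'id'] = F → id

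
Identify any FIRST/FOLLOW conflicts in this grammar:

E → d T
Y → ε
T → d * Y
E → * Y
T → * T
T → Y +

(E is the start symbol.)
A FIRST/FOLLOW conflict occurs when a non-terminal N has a nullable alternative N → β (β ⇒* ε) and another alternative N → α with FIRST(α) ∩ FOLLOW(N) ≠ ∅: on such a lookahead the parser cannot decide between expanding α and letting N vanish via β.

Nullable non-terminals: Y.
Y has a nullable alternative but only one production, so nothing to check.

E, T have no nullable alternative, so no FIRST/FOLLOW check is needed there.

No FIRST/FOLLOW conflicts found.

Answer: No FIRST/FOLLOW conflicts.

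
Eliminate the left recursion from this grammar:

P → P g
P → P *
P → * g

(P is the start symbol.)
P is directly left-recursive. The standard transformation for
  A → A α₁ | ... | A α_m | β₁ | ... | β_n
is
  A  → β₁ A' | ... | β_n A'
  A' → α₁ A' | ... | α_m A' | ε

P → * g becomes P → * g P'
P → P g becomes P' → g P'
P → P * becomes P' → * P'
Add P' → ε

Resulting grammar:
P → * g P'
P' → g P'
P' → * P'
P' → ε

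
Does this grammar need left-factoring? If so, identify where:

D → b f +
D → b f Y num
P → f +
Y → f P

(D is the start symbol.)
Yes, D has productions with common prefix 'b f'

Left-factoring is needed when two productions for the same non-terminal
share a common prefix on the right-hand side.

Productions for D:
  D → b f +
  D → b f Y num

Found common prefix 'b f' in productions for D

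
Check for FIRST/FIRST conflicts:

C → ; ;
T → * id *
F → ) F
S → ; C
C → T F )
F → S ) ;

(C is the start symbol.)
No FIRST/FIRST conflicts.

A FIRST/FIRST conflict occurs when two productions N → α and N → β for the same non-terminal have FIRST(α) ∩ FIRST(β) ≠ ∅ (with ε ∈ FIRST of a nullable right-hand side, so two nullable alternatives also conflict).

FIRST sets of the non-terminals at (or reachable through a nullable prefix from) the front of some alternative:
  FIRST(T) = { '*' }
  FIRST(S) = { ';' }

Productions for C:
  C → ; ;: FIRST = { ';' }
  C → T F ): FIRST = { '*' }
Productions for F:
  F → ) F: FIRST = { ')' }
  F → S ) ;: FIRST = { ';' }
T, S have only one production, so no FIRST/FIRST conflict is possible there.

All alternatives of each non-terminal have pairwise disjoint FIRST sets.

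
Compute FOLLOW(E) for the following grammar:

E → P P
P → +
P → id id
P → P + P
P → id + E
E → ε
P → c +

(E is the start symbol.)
To compute FOLLOW(E), find every occurrence of E on a right-hand side N → α E β: add FIRST(β) \ {ε}, and if β is empty or nullable also add FOLLOW(N). Iterate to a fixed point.

E is the start symbol, so $ ∈ FOLLOW(E).
In P → id + E: E is at the end, add FOLLOW(P)

The FOLLOW sets referred to above (computed the same way, to a fixed point):
  FOLLOW(P) = { $, '+', 'c', 'id' }

Taking the union: FOLLOW(E) = { $, '+', 'c', 'id' }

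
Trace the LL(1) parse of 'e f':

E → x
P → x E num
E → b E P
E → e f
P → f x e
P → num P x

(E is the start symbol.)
LL(1) parsing maintains a stack (initially the start symbol over $) and the input. At each step: if the stack top is a terminal, match it against the current input token; if it is a non-terminal N, replace it with the RHS of M[N, lookahead] (the unique production whose predict set contains the lookahead).

Stack is shown with the top on the left.

Stack  Input  Action
--------------------
E $    e f $  output E → e f
e f $  e f $  match 'e'
f $    f $    match 'f'
$      $      accept

The string is accepted.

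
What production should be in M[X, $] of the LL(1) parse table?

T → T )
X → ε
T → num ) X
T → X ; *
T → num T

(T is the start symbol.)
To find M[X, $], we find productions for X where $ is in the predict set (PREDICT(N → α) = (FIRST(α) \ {ε}) ∪ (FOLLOW(N) if α ⇒* ε)).

Relevant sets:
  FOLLOW(X) = { $, ')', ';' }

X → ε: PREDICT = { $, ')', ';' }
  $ is in predict set, so this production goes in M[X, $]

M[X, $] = X → ε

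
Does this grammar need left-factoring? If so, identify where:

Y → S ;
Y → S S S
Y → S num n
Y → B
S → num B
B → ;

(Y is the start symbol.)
Left-factoring is needed when two productions for the same non-terminal
share a common prefix on the right-hand side.

Productions for Y:
  Y → S ;
  Y → S S S
  Y → S num n
  Y → B

Found common prefix 'S' in productions for Y

Answer: Yes, Y has productions with common prefix 'S'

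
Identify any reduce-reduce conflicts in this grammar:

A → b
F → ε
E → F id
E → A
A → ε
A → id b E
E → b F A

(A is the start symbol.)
Yes — I4: [A → .] vs [F → .]; I8: [A → b .] vs [F → .]

Augment with A' → A and build the canonical LR(0) collection (I0 = CLOSURE({[A' → . A]}), then GOTO on every symbol after a dot until no new states appear). It has 12 states:
  I0: { [A → . b], [A → . id b E], [A → .], [A' → . A] }  — shift, reduce
  I1: { [A' → A .] }  — accept
  I2: { [A → b .] }  — reduce
  I3: { [A → id . b E] }  — shift
  I4: { [A → . b], [A → . id b E], [A → .], [A → id b . E], [E → . A], [E → . F id], [E → . b F A], [F → .] }  — shift, 2 reduces
  I5: { [E → A .] }  — reduce
  I6: { [A → id b E .] }  — reduce
  I7: { [E → F . id] }  — shift
  I8: { [A → b .], [E → b . F A], [F → .] }  — 2 reduces
  I9: { [A → . b], [A → . id b E], [A → .], [E → b F . A] }  — shift, reduce
  I10: { [E → b F A .] }  — reduce
  I11: { [E → F id .] }  — reduce

I4 contains complete items [A → .], [F → .] — reduce-reduce conflict.
I8 contains complete items [A → b .], [F → .] — reduce-reduce conflict.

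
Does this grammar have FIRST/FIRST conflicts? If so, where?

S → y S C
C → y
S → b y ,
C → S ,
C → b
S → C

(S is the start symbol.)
Yes. S → y S C / S → C on { 'y' }; S → b y ',' / S → C on { 'b' }; C → y / C → S ',' on { 'y' }; C → S ',' / C → b on { 'b' }

A FIRST/FIRST conflict occurs when two productions N → α and N → β for the same non-terminal have FIRST(α) ∩ FIRST(β) ≠ ∅ (with ε ∈ FIRST of a nullable right-hand side, so two nullable alternatives also conflict).

FIRST sets of the non-terminals at (or reachable through a nullable prefix from) the front of some alternative:
  FIRST(C) = { 'b', 'y' }
  FIRST(S) = { 'b', 'y' }

Productions for S:
  S → y S C: FIRST = { 'y' }
  S → b y ,: FIRST = { 'b' }
  S → C: FIRST = { 'b', 'y' }
Productions for C:
  C → y: FIRST = { 'y' }
  C → S ,: FIRST = { 'b', 'y' }
  C → b: FIRST = { 'b' }

Conflict for S: S → y S C and S → C
  Overlap: { 'y' }
Conflict for S: S → b y , and S → C
  Overlap: { 'b' }
Conflict for C: C → y and C → S ,
  Overlap: { 'y' }
Conflict for C: C → S , and C → b
  Overlap: { 'b' }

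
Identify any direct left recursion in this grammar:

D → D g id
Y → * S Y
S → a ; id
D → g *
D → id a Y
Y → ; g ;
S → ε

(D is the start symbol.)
Yes, D is left-recursive

D → D g id: LEFT RECURSIVE (starts with D)
Y → * S Y: starts with '*'
S → a ; id: starts with a
D → g *: starts with g
D → id a Y: starts with id
Y → ; g ;: starts with ';'
S → ε: starts with ε

The grammar has direct left recursion on: D.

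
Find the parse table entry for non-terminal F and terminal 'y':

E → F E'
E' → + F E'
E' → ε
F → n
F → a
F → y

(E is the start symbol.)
To find M[F, 'y'], we find productions for F where 'y' is in the predict set (PREDICT(N → α) = (FIRST(α) \ {ε}) ∪ (FOLLOW(N) if α ⇒* ε)).

F → n: PREDICT = { 'n' }
F → a: PREDICT = { 'a' }
F → y: PREDICT = { 'y' }
  'y' is in predict set, so this production goes in M[F, 'y']

M[F, 'y'] = F → y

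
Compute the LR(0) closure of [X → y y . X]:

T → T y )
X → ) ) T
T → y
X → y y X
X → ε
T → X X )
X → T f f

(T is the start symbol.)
To compute CLOSURE, for each item [A → α.Bβ] where B is a non-terminal, add [B → .γ] for all productions B → γ; repeat for the newly added items until nothing changes.

Start with: [X → y y . X]
  [X → y y . X] has the dot before X: add [X → . ) ) T], [X → . y y X], [X → .], [X → . T f f]
  [X → . T f f] has the dot before T: add [T → . T y )], [T → . y], [T → . X X )]
No further items can be added.

CLOSURE = { [T → . T y )], [T → . X X )], [T → . y], [X → . ) ) T], [X → . T f f], [X → . y y X], [X → .], [X → y y . X] }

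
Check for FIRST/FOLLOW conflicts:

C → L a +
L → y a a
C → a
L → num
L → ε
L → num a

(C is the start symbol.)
Nullable non-terminals: L.

L: nullable alternative(s) L → ε; FOLLOW(L) = { 'a' }
  L → y a a: FIRST \ {ε} = { 'y' } — disjoint from FOLLOW(L)
  L → num: FIRST \ {ε} = { 'num' } — disjoint from FOLLOW(L)
  L → ε: FIRST \ {ε} = { } — this is the only nullable alternative, skip
  L → num a: FIRST \ {ε} = { 'num' } — disjoint from FOLLOW(L)

C has no nullable alternative, so no FIRST/FOLLOW check is needed there.

No FIRST/FOLLOW conflicts found.

Answer: No FIRST/FOLLOW conflicts.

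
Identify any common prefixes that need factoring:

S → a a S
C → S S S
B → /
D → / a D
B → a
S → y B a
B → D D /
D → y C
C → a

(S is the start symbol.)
Left-factoring is needed when two productions for the same non-terminal
share a common prefix on the right-hand side.

Productions for S:
  S → a a S
  S → y B a
Productions for C:
  C → S S S
  C → a
Productions for B:
  B → /
  B → a
  B → D D /
Productions for D:
  D → / a D
  D → y C

No common prefixes found.

Answer: No, left-factoring is not needed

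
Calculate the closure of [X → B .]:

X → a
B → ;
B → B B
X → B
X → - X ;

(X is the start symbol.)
{ [X → B .] }

To compute CLOSURE, for each item [A → α.Bβ] where B is a non-terminal, add [B → .γ] for all productions B → γ; repeat for the newly added items until nothing changes.

Start with: [X → B .]
The dot is at the end, so nothing is added.

CLOSURE = { [X → B .] }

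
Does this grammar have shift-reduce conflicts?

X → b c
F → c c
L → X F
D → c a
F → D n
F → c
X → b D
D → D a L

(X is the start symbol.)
Yes — I3: [X → b D .] vs [D → D . a L]; I4: [X → b c .] vs [D → c . a]; I11: [F → c .] vs [D → c . a]

Augment with X' → X and build the canonical LR(0) collection (I0 = CLOSURE({[X' → . X]}), then GOTO on every symbol after a dot until no new states appear). It has 14 states:
  I0: { [X → . b D], [X → . b c], [X' → . X] }  — shift
  I1: { [X' → X .] }  — accept
  I2: { [D → . D a L], [D → . c a], [X → b . D], [X → b . c] }  — shift
  I3: { [D → D . a L], [X → b D .] }  — shift, reduce
  I4: { [D → c . a], [X → b c .] }  — shift, reduce
  I5: { [D → c a .] }  — reduce
  I6: { [D → D a . L], [L → . X F], [X → . b D], [X → . b c] }  — shift
  I7: { [D → D a L .] }  — reduce
  I8: { [D → . D a L], [D → . c a], [F → . D n], [F → . c c], [F → . c], [L → X . F] }  — shift
  I9: { [D → D . a L], [F → D . n] }  — shift
  I10: { [L → X F .] }  — reduce
  I11: { [D → c . a], [F → c . c], [F → c .] }  — shift, reduce
  I12: { [F → c c .] }  — reduce
  I13: { [F → D n .] }  — reduce

I3 contains reduce item [X → b D .] and shift item [D → D . a L] — shift-reduce conflict.
I4 contains reduce item [X → b c .] and shift item [D → c . a] — shift-reduce conflict.
I11 contains reduce item [F → c .] and shift items [D → c . a], [F → c . c] — shift-reduce conflict.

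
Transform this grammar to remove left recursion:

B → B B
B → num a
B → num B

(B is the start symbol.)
B → num a B'
B → num B B'
B' → B B'
B' → ε

B is directly left-recursive. The standard transformation for
  A → A α₁ | ... | A α_m | β₁ | ... | β_n
is
  A  → β₁ A' | ... | β_n A'
  A' → α₁ A' | ... | α_m A' | ε

B → num a becomes B → num a B'
B → num B becomes B → num B B'
B → B B becomes B' → B B'
Add B' → ε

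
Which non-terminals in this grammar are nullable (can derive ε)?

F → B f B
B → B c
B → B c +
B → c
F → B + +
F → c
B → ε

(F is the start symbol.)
{ 'B' }

ε-productions: B → ε
So B is immediately nullable.
No further non-terminal can be added: every production for the remaining non-terminals contains a terminal or a non-nullable non-terminal.
Nullable = { 'B' }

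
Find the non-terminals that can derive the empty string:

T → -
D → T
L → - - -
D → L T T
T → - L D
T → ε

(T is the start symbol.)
A non-terminal is nullable if it can derive ε (the empty string): either it has an ε-production, or it has a production whose right-hand side consists entirely of nullable non-terminals.

ε-productions: T → ε
So T is immediately nullable.
D → T: every symbol on the right is nullable, so D is nullable too.
No further non-terminal can be added: every production for the remaining non-terminals contains a terminal or a non-nullable non-terminal.
Nullable = { 'D', 'T' }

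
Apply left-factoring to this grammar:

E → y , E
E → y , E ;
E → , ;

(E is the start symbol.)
E → y , E E'
E' → ε
E' → ;
E → , ;

Left-factoring transforms A → αβ₁ | αβ₂ into A → αA' and A' → β₁ | β₂
(α is the longest common prefix among the alternatives). Repeat until
no nonterminal has two alternatives with a common prefix.

Round 1: E has alternatives sharing prefix 'y , E'. Introduce E': E → y , E E'
  Add: E' → ε
  Add: E' → ;

No remaining common prefixes — done.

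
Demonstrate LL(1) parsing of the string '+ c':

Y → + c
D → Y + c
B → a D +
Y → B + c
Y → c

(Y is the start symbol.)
LL(1) parsing maintains a stack (initially the start symbol over $) and the input. At each step: if the stack top is a terminal, match it against the current input token; if it is a non-terminal N, replace it with the RHS of M[N, lookahead] (the unique production whose predict set contains the lookahead).

Stack is shown with the top on the left.

Stack  Input  Action
--------------------
Y $    + c $  output Y → + c
+ c $  + c $  match '+'
c $    c $    match 'c'
$      $      accept

The string is accepted.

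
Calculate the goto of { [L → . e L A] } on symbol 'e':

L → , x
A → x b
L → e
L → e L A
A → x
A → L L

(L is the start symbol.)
GOTO(I, 'e') = CLOSURE({ [A → αX.β] : [A → α.Xβ] ∈ I, X = 'e' })

Items with dot before 'e', with the dot advanced:
  [L → . e L A] → [L → e . L A]
Closure of the advanced items:
  [L → e . L A] has the dot before L: add [L → . , x], [L → . e], [L → . e L A]

GOTO = { [L → . , x], [L → . e L A], [L → . e], [L → e . L A] }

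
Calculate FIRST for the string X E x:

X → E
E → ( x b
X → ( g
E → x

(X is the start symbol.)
FIRST sets of the non-terminals involved (from the grammar, by fixed-point iteration):
  FIRST(X) = { '(', 'x' }

To compute FIRST(X E x), process the symbols left to right:
Symbol X is a non-terminal. Add FIRST(X) \ {ε} = { '(', 'x' }
X is not nullable (ε ∉ FIRST(X)), so stop here.
FIRST(X E x) = { '(', 'x' }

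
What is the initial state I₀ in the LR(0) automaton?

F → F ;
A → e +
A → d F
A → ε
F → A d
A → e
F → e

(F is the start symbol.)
{ [A → . d F], [A → . e +], [A → . e], [A → .], [F → . A d], [F → . F ;], [F → . e], [F' → . F] }

First, augment the grammar with F' → F
I₀ = CLOSURE({ [F' → . F] }):
  [F' → . F] has the dot before F: add [F → . F ;], [F → . A d], [F → . e]
  [F → . A d] has the dot before A: add [A → . e +], [A → . d F], [A → .], [A → . e]
No further items can be added.

I₀ = { [A → . d F], [A → . e +], [A → . e], [A → .], [F → . A d], [F → . F ;], [F → . e], [F' → . F] }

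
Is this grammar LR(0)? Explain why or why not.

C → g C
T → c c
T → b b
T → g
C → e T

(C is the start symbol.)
Yes, the grammar is LR(0)

Augment with C' → C and build the canonical LR(0) collection (I0 = CLOSURE({[C' → . C]}), then GOTO on every symbol after a dot until no new states appear). It has 11 states:
  I0: { [C → . e T], [C → . g C], [C' → . C] }  — shift
  I1: { [C' → C .] }  — accept
  I2: { [C → e . T], [T → . b b], [T → . c c], [T → . g] }  — shift
  I3: { [C → . e T], [C → . g C], [C → g . C] }  — shift
  I4: { [C → g C .] }  — reduce
  I5: { [C → e T .] }  — reduce
  I6: { [T → b . b] }  — shift
  I7: { [T → c . c] }  — shift
  I8: { [T → g .] }  — reduce
  I9: { [T → c c .] }  — reduce
  I10: { [T → b b .] }  — reduce

Every state is either a pure shift/goto state or contains exactly one complete item and nothing to shift — no conflicts. The grammar is LR(0).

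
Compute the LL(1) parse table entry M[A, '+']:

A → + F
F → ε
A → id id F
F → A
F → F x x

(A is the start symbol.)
To find M[A, '+'], we find productions for A where '+' is in the predict set (PREDICT(N → α) = (FIRST(α) \ {ε}) ∪ (FOLLOW(N) if α ⇒* ε)).

A → + F: PREDICT = { '+' }
  '+' is in predict set, so this production goes in M[A, '+']
A → id id F: PREDICT = { 'id' }

M[A, '+'] = A → + F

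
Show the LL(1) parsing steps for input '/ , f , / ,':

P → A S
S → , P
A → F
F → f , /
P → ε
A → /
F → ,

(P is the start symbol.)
LL(1) parsing maintains a stack (initially the start symbol over $) and the input. At each step: if the stack top is a terminal, match it against the current input token; if it is a non-terminal N, replace it with the RHS of M[N, lookahead] (the unique production whose predict set contains the lookahead).

Stack is shown with the top on the left.

Stack      Input          Action
--------------------------------
P $        / , f , / , $  output P → A S
A S $      / , f , / , $  output A → /
/ S $      / , f , / , $  match '/'
S $        , f , / , $    output S → , P
, P $      , f , / , $    match ','
P $        f , / , $      output P → A S
A S $      f , / , $      output A → F
F S $      f , / , $      output F → f , /
f , / S $  f , / , $      match 'f'
, / S $    , / , $        match ','
/ S $      / , $          match '/'
S $        , $            output S → , P
, P $      , $            match ','
P $        $              output P → ε
$          $              accept

The string is accepted.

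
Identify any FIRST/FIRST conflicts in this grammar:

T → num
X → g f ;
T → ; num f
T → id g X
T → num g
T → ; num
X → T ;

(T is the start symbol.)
Yes. T → num / T → num g on { 'num' }; T → ';' num f / T → ';' num on { ';' }

FIRST sets of the non-terminals at (or reachable through a nullable prefix from) the front of some alternative:
  FIRST(T) = { ';', 'id', 'num' }

Productions for T:
  T → num: FIRST = { 'num' }
  T → ; num f: FIRST = { ';' }
  T → id g X: FIRST = { 'id' }
  T → num g: FIRST = { 'num' }
  T → ; num: FIRST = { ';' }
Productions for X:
  X → g f ;: FIRST = { 'g' }
  X → T ;: FIRST = { ';', 'id', 'num' }

Conflict for T: T → num and T → num g
  Overlap: { 'num' }
Conflict for T: T → ; num f and T → ; num
  Overlap: { ';' }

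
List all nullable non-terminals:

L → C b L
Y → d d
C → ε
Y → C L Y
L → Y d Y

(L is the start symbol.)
{ 'C' }

ε-productions: C → ε
So C is immediately nullable.
No further non-terminal can be added: every production for the remaining non-terminals contains a terminal or a non-nullable non-terminal.
Nullable = { 'C' }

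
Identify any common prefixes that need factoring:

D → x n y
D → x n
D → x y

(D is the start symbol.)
Yes, D has productions with common prefix 'x'

Left-factoring is needed when two productions for the same non-terminal
share a common prefix on the right-hand side.

Productions for D:
  D → x n y
  D → x n
  D → x y

Found common prefix 'x' in productions for D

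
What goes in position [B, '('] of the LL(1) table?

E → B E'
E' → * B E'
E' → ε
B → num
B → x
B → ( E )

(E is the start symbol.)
To find M[B, '('], we find productions for B where '(' is in the predict set (PREDICT(N → α) = (FIRST(α) \ {ε}) ∪ (FOLLOW(N) if α ⇒* ε)).

B → num: PREDICT = { 'num' }
B → x: PREDICT = { 'x' }
B → ( E ): PREDICT = { '(' }
  '(' is in predict set, so this production goes in M[B, '(']

M[B, '('] = B → ( E )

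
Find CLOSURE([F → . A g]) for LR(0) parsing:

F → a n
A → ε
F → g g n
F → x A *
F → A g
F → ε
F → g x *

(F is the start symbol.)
Start with: [F → . A g]
  [F → . A g] has the dot before A: add [A → .]
No further items can be added.

CLOSURE = { [A → .], [F → . A g] }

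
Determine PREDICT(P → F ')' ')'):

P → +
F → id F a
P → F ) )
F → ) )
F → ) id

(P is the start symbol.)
PREDICT(P → F ')' ')') = (FIRST(RHS) \ {ε}) ∪ (FOLLOW(P) if ε ∈ FIRST(RHS), i.e. RHS ⇒* ε)
FIRST(F) = { ')', 'id' }
FIRST(F ')' ')') = { ')', 'id' }
ε ∉ FIRST(F ')' ')'), so FOLLOW(P) is not added.
PREDICT(P → F ')' ')') = { ')', 'id' }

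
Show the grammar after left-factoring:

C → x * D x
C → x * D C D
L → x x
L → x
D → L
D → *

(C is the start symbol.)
Left-factoring transforms A → αβ₁ | αβ₂ into A → αA' and A' → β₁ | β₂
(α is the longest common prefix among the alternatives). Repeat until
no nonterminal has two alternatives with a common prefix.

Round 1: C has alternatives sharing prefix 'x * D'. Introduce C': C → x * D C'
  Add: C' → x
  Add: C' → C D

Round 2: L has alternatives sharing prefix 'x'. Introduce L': L → x L'
  Add: L' → x
  Add: L' → ε

No remaining common prefixes — done.

Resulting grammar:
C → x * D C'
C' → x
C' → C D
L → x L'
L' → x
L' → ε
D → L
D → *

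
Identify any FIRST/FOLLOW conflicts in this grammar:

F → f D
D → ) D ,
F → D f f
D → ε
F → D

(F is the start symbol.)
No FIRST/FOLLOW conflicts.

Nullable non-terminals: D, F.
FIRST sets used below: FIRST(D) = { ')', ε }

D: nullable alternative(s) D → ε; FOLLOW(D) = { $, ',', 'f' }
  D → ) D ,: FIRST \ {ε} = { ')' } — disjoint from FOLLOW(D)
  D → ε: FIRST \ {ε} = { } — this is the only nullable alternative, skip

F: nullable alternative(s) F → D; FOLLOW(F) = { $ }
  F → f D: FIRST \ {ε} = { 'f' } — disjoint from FOLLOW(F)
  F → D f f: FIRST \ {ε} = { ')', 'f' } — disjoint from FOLLOW(F)
  F → D: FIRST \ {ε} = { ')' } — this is the only nullable alternative, skip

No FIRST/FOLLOW conflicts found.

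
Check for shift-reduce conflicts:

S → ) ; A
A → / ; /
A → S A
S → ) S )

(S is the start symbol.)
A shift-reduce conflict occurs when an LR(0) state has both:
  - a complete (reduce) item [A → α .] (dot at the end), and
  - a shift item [B → β . c γ] (dot before a terminal).

Augment with S' → S and build the canonical LR(0) collection (I0 = CLOSURE({[S' → . S]}), then GOTO on every symbol after a dot until no new states appear). It has 12 states:
  I0: { [S → . ) ; A], [S → . ) S )], [S' → . S] }  — shift
  I1: { [S → ) . ; A], [S → ) . S )], [S → . ) ; A], [S → . ) S )] }  — shift
  I2: { [S' → S .] }  — accept
  I3: { [A → . / ; /], [A → . S A], [S → ) ; . A], [S → . ) ; A], [S → . ) S )] }  — shift
  I4: { [S → ) S . )] }  — shift
  I5: { [S → ) S ) .] }  — reduce
  I6: { [A → / . ; /] }  — shift
  I7: { [S → ) ; A .] }  — reduce
  I8: { [A → . / ; /], [A → . S A], [A → S . A], [S → . ) ; A], [S → . ) S )] }  — shift
  I9: { [A → S A .] }  — reduce
  I10: { [A → / ; . /] }  — shift
  I11: { [A → / ; / .] }  — reduce

No state contains both a complete item and a shift item.

Answer: No shift-reduce conflicts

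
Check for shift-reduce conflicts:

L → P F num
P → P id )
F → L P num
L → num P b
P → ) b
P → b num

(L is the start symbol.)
No shift-reduce conflicts

A shift-reduce conflict occurs when an LR(0) state has both:
  - a complete (reduce) item [A → α .] (dot at the end), and
  - a shift item [B → β . c γ] (dot before a terminal).

Augment with L' → L and build the canonical LR(0) collection (I0 = CLOSURE({[L' → . L]}), then GOTO on every symbol after a dot until no new states appear). It has 17 states:
  I0: { [L → . P F num], [L → . num P b], [L' → . L], [P → . ) b], [P → . P id )], [P → . b num] }  — shift
  I1: { [P → ) . b] }  — shift
  I2: { [L' → L .] }  — accept
  I3: { [F → . L P num], [L → . P F num], [L → . num P b], [L → P . F num], [P → . ) b], [P → . P id )], [P → . b num], [P → P . id )] }  — shift
  I4: { [P → b . num] }  — shift
  I5: { [L → num . P b], [P → . ) b], [P → . P id )], [P → . b num] }  — shift
  I6: { [L → num P . b], [P → P . id )] }  — shift
  I7: { [L → num P b .] }  — reduce
  I8: { [P → P id . )] }  — shift
  I9: { [P → P id ) .] }  — reduce
  I10: { [P → b num .] }  — reduce
  I11: { [L → P F . num] }  — shift
  I12: { [F → L . P num], [P → . ) b], [P → . P id )], [P → . b num] }  — shift
  I13: { [F → L P . num], [P → P . id )] }  — shift
  I14: { [F → L P num .] }  — reduce
  I15: { [L → P F num .] }  — reduce
  I16: { [P → ) b .] }  — reduce

No state contains both a complete item and a shift item.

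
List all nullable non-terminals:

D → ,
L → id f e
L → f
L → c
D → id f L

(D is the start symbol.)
None

A non-terminal is nullable if it can derive ε (the empty string): either it has an ε-production, or it has a production whose right-hand side consists entirely of nullable non-terminals.

There are no ε-productions, so no non-terminal can derive ε.
No non-terminals are nullable.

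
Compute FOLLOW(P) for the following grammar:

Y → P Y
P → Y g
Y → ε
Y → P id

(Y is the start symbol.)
To compute FOLLOW(P), find every occurrence of P on a right-hand side N → α P β: add FIRST(β) \ {ε}, and if β is empty or nullable also add FOLLOW(N). Iterate to a fixed point.

In Y → P Y: P is followed by Y, add FIRST(Y) \ {ε} = { 'g' }
  Y is nullable, so also add FOLLOW(Y)
In Y → P id: P is followed by id, add FIRST(id) \ {ε} = { 'id' }

The FOLLOW sets referred to above (computed the same way, to a fixed point):
  FOLLOW(Y) = { $, 'g' }

Taking the union: FOLLOW(P) = { $, 'g', 'id' }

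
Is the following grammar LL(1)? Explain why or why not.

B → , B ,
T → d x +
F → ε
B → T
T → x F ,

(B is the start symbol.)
Yes, the grammar is LL(1).

Relevant sets:
  FIRST(T) = { 'd', 'x' }

For B:
  PREDICT(B → ',' B ',') = { ',' }
  PREDICT(B → T) = { 'd', 'x' }
For T:
  PREDICT(T → d x '+') = { 'd' }
  PREDICT(T → x F ',') = { 'x' }
F has a single production, so nothing to check there.

All predict sets are disjoint. The grammar IS LL(1).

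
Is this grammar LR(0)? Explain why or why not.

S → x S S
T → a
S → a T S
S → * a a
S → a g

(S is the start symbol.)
Yes, the grammar is LR(0)

Augment with S' → S and build the canonical LR(0) collection (I0 = CLOSURE({[S' → . S]}), then GOTO on every symbol after a dot until no new states appear). It has 13 states:
  I0: { [S → . * a a], [S → . a T S], [S → . a g], [S → . x S S], [S' → . S] }  — shift
  I1: { [S → * . a a] }  — shift
  I2: { [S' → S .] }  — accept
  I3: { [S → a . T S], [S → a . g], [T → . a] }  — shift
  I4: { [S → . * a a], [S → . a T S], [S → . a g], [S → . x S S], [S → x . S S] }  — shift
  I5: { [S → . * a a], [S → . a T S], [S → . a g], [S → . x S S], [S → x S . S] }  — shift
  I6: { [S → x S S .] }  — reduce
  I7: { [S → . * a a], [S → . a T S], [S → . a g], [S → . x S S], [S → a T . S] }  — shift
  I8: { [T → a .] }  — reduce
  I9: { [S → a g .] }  — reduce
  I10: { [S → a T S .] }  — reduce
  I11: { [S → * a . a] }  — shift
  I12: { [S → * a a .] }  — reduce

Every state is either a pure shift/goto state or contains exactly one complete item and nothing to shift — no conflicts. The grammar is LR(0).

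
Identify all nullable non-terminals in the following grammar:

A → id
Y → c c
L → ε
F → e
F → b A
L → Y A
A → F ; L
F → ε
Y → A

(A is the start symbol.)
{ 'F', 'L' }

ε-productions: L → ε, F → ε
So L, F are immediately nullable.
No further non-terminal can be added: every production for the remaining non-terminals contains a terminal or a non-nullable non-terminal.
Nullable = { 'F', 'L' }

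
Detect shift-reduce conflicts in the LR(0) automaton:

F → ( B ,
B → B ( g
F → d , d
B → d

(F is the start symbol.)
No shift-reduce conflicts

A shift-reduce conflict occurs when an LR(0) state has both:
  - a complete (reduce) item [A → α .] (dot at the end), and
  - a shift item [B → β . c γ] (dot before a terminal).

Augment with F' → F and build the canonical LR(0) collection (I0 = CLOSURE({[F' → . F]}), then GOTO on every symbol after a dot until no new states appear). It has 11 states:
  I0: { [F → . ( B ,], [F → . d , d], [F' → . F] }  — shift
  I1: { [B → . B ( g], [B → . d], [F → ( . B ,] }  — shift
  I2: { [F' → F .] }  — accept
  I3: { [F → d . , d] }  — shift
  I4: { [F → d , . d] }  — shift
  I5: { [F → d , d .] }  — reduce
  I6: { [B → B . ( g], [F → ( B . ,] }  — shift
  I7: { [B → d .] }  — reduce
  I8: { [B → B ( . g] }  — shift
  I9: { [F → ( B , .] }  — reduce
  I10: { [B → B ( g .] }  — reduce

No state contains both a complete item and a shift item.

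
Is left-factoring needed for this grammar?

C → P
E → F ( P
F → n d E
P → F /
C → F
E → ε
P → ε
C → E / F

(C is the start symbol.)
Left-factoring is needed when two productions for the same non-terminal
share a common prefix on the right-hand side.

Productions for C:
  C → P
  C → F
  C → E / F
Productions for E:
  E → F ( P
  E → ε
Productions for P:
  P → F /
  P → ε

No common prefixes found.

Answer: No, left-factoring is not needed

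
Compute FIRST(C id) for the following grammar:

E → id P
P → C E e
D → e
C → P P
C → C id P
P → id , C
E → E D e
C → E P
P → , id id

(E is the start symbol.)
FIRST sets of the non-terminals involved (from the grammar, by fixed-point iteration):
  FIRST(C) = { ',', 'id' }

To compute FIRST(C id), process the symbols left to right:
Symbol C is a non-terminal. Add FIRST(C) \ {ε} = { ',', 'id' }
C is not nullable (ε ∉ FIRST(C)), so stop here.
FIRST(C id) = { ',', 'id' }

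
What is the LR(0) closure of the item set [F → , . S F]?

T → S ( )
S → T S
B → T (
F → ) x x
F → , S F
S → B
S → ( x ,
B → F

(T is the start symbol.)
To compute CLOSURE, for each item [A → α.Bβ] where B is a non-terminal, add [B → .γ] for all productions B → γ; repeat for the newly added items until nothing changes.

Start with: [F → , . S F]
  [F → , . S F] has the dot before S: add [S → . T S], [S → . B], [S → . ( x ,]
  [S → . T S] has the dot before T: add [T → . S ( )]
  [S → . B] has the dot before B: add [B → . T (], [B → . F]
  [B → . F] has the dot before F: add [F → . ) x x], [F → . , S F]
No further items can be added.

CLOSURE = { [B → . F], [B → . T (], [F → , . S F], [F → . ) x x], [F → . , S F], [S → . ( x ,], [S → . B], [S → . T S], [T → . S ( )] }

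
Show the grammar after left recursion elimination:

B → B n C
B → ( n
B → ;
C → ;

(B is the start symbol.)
B is directly left-recursive. The standard transformation for
  A → A α₁ | ... | A α_m | β₁ | ... | β_n
is
  A  → β₁ A' | ... | β_n A'
  A' → α₁ A' | ... | α_m A' | ε

B → ( n becomes B → ( n B'
B → ; becomes B → ; B'
B → B n C becomes B' → n C B'
Add B' → ε

Productions for other non-terminals are unchanged:
  C → ;

Resulting grammar:
B → ( n B'
B → ; B'
B' → n C B'
B' → ε
C → ;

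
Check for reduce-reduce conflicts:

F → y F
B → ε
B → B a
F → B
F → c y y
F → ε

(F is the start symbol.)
Yes — I0: [B → .] vs [F → .]; I4: [B → .] vs [F → .]

Augment with F' → F and build the canonical LR(0) collection (I0 = CLOSURE({[F' → . F]}), then GOTO on every symbol after a dot until no new states appear). It has 9 states:
  I0: { [B → . B a], [B → .], [F → . B], [F → . c y y], [F → . y F], [F → .], [F' → . F] }  — shift, 2 reduces
  I1: { [B → B . a], [F → B .] }  — shift, reduce
  I2: { [F' → F .] }  — accept
  I3: { [F → c . y y] }  — shift
  I4: { [B → . B a], [B → .], [F → . B], [F → . c y y], [F → . y F], [F → .], [F → y . F] }  — shift, 2 reduces
  I5: { [F → y F .] }  — reduce
  I6: { [F → c y . y] }  — shift
  I7: { [F → c y y .] }  — reduce
  I8: { [B → B a .] }  — reduce

I0 contains complete items [B → .], [F → .] — reduce-reduce conflict.
I4 contains complete items [B → .], [F → .] — reduce-reduce conflict.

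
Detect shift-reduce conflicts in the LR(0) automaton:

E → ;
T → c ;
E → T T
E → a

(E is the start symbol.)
Augment with E' → E and build the canonical LR(0) collection (I0 = CLOSURE({[E' → . E]}), then GOTO on every symbol after a dot until no new states appear). It has 8 states:
  I0: { [E → . ;], [E → . T T], [E → . a], [E' → . E], [T → . c ;] }  — shift
  I1: { [E → ; .] }  — reduce
  I2: { [E' → E .] }  — accept
  I3: { [E → T . T], [T → . c ;] }  — shift
  I4: { [E → a .] }  — reduce
  I5: { [T → c . ;] }  — shift
  I6: { [T → c ; .] }  — reduce
  I7: { [E → T T .] }  — reduce

No state contains both a complete item and a shift item.

Answer: No shift-reduce conflicts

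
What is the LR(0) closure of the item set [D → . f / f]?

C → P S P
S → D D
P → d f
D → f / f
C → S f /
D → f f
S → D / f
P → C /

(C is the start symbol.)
To compute CLOSURE, for each item [A → α.Bβ] where B is a non-terminal, add [B → .γ] for all productions B → γ; repeat for the newly added items until nothing changes.

Start with: [D → . f / f]
The dot precedes the terminal f, so nothing is added.

CLOSURE = { [D → . f / f] }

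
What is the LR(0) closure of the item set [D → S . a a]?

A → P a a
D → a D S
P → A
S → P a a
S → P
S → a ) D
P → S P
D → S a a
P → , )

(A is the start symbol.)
{ [D → S . a a] }

To compute CLOSURE, for each item [A → α.Bβ] where B is a non-terminal, add [B → .γ] for all productions B → γ; repeat for the newly added items until nothing changes.

Start with: [D → S . a a]
The dot precedes the terminal a, so nothing is added.

CLOSURE = { [D → S . a a] }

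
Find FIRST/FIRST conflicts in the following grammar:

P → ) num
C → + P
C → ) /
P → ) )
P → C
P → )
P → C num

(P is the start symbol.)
A FIRST/FIRST conflict occurs when two productions N → α and N → β for the same non-terminal have FIRST(α) ∩ FIRST(β) ≠ ∅ (with ε ∈ FIRST of a nullable right-hand side, so two nullable alternatives also conflict).

FIRST sets of the non-terminals at (or reachable through a nullable prefix from) the front of some alternative:
  FIRST(C) = { ')', '+' }

Productions for P:
  P → ) num: FIRST = { ')' }
  P → ) ): FIRST = { ')' }
  P → C: FIRST = { ')', '+' }
  P → ): FIRST = { ')' }
  P → C num: FIRST = { ')', '+' }
Productions for C:
  C → + P: FIRST = { '+' }
  C → ) /: FIRST = { ')' }

Conflict for P: P → ) num and P → ) )
  Overlap: { ')' }
Conflict for P: P → ) num and P → C
  Overlap: { ')' }
Conflict for P: P → ) num and P → )
  Overlap: { ')' }
Conflict for P: P → ) num and P → C num
  Overlap: { ')' }
Conflict for P: P → ) ) and P → C
  Overlap: { ')' }
Conflict for P: P → ) ) and P → )
  Overlap: { ')' }
Conflict for P: P → ) ) and P → C num
  Overlap: { ')' }
Conflict for P: P → C and P → )
  Overlap: { ')' }
Conflict for P: P → C and P → C num
  Overlap: { ')', '+' }
Conflict for P: P → ) and P → C num
  Overlap: { ')' }

Answer: Yes. P → ')' num / P → ')' ')' on { ')' }; P → ')' num / P → C on { ')' }; P → ')' num / P → ')' on { ')' }; P → ')' num / P → C num on { ')' }; P → ')' ')' / P → C on { ')' }; P → ')' ')' / P → ')' on { ')' }; P → ')' ')' / P → C num on { ')' }; P → C / P → ')' on { ')' }; P → C / P → C num on { ')', '+' }; P → ')' / P → C num on { ')' }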